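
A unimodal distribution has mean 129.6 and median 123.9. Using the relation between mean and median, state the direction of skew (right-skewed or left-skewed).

right-skewed

mean − median = 129.6 − 123.9 = 5.7
mean > median ⇒ the longer tail is on the right ⇒ right-skewed (positively skewed).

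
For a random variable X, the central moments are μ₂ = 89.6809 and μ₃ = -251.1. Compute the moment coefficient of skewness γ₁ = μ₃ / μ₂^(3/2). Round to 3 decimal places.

-0.296

σ = √μ₂ = √89.6809 = 9.47000
σ³ = μ₂^(3/2) = 849.27812
γ₁ = μ₃/σ³ = -251.1 / 849.27812 ≈ -0.296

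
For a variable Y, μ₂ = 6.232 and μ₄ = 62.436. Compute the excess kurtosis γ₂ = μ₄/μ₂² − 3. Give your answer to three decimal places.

μ₂² = 6.232² = 38.83782
μ₄/μ₂² = 62.436 / 38.83782 = 1.60761
γ₂ = 1.60761 − 3 ≈ -1.392

-1.392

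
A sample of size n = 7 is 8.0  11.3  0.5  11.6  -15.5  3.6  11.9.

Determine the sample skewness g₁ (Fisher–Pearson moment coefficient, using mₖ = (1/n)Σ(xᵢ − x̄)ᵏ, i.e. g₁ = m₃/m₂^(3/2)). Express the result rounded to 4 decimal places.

-1.3090

x̄ = (8.0 + 11.3 + 0.5 + 11.6 - 15.5 + 3.6 + 11.9) / 7 = 4.4857
deviations (xᵢ − x̄): 3.5143, 6.8143, -3.9857, 7.1143, -19.9857, -0.8857, 7.4143
Σ(xᵢ − x̄)² = 580.4686 ⇒ m₂ = 580.4686/7 = 82.92408
Σ(xᵢ − x̄)³ = -6919.4098 ⇒ m₃ = -6919.4098/7 = -988.48711
m₂^(3/2) = 82.92408^(1.5) = 755.12875
g₁ = m₃ / m₂^(3/2) = -988.48711 / 755.12875 ≈ -1.3090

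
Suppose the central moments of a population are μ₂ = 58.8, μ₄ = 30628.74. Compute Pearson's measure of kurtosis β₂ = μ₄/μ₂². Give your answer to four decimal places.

μ₂² = 58.8² = 3457.44000
μ₄/μ₂² = 30628.74 / 3457.44000 = 8.85879
β₂ ≈ 8.8588

8.8588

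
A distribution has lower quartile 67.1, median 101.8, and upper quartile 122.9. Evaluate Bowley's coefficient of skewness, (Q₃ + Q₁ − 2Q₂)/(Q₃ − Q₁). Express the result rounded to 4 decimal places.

-0.2437

numerator: Q₃ + Q₁ − 2Q₂ = 122.9 + 67.1 − 2×101.8 = -13.6000
denominator: Q₃ − Q₁ = 122.9 − 67.1 = 55.8000
Bowley skewness = -13.6000 / 55.8000 ≈ -0.2437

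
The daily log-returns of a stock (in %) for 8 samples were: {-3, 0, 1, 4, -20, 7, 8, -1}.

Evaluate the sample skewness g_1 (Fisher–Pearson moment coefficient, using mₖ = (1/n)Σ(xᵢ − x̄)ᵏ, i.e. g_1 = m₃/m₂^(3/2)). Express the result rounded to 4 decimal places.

-1.4279

x̄ = (-3 + 0 + 1 + 4 - 20 + 7 + 8 - 1) / 8 = -0.5000
deviations (xᵢ − x̄): -2.5000, 0.5000, 1.5000, 4.5000, -19.5000, 7.5000, 8.5000, -0.5000
Σ(xᵢ − x̄)² = 538.0000 ⇒ m₂ = 538.0000/8 = 67.25000
Σ(xᵢ − x̄)³ = -6300.0000 ⇒ m₃ = -6300.0000/8 = -787.50000
m₂^(3/2) = 67.25000^(1.5) = 551.49100
g_1 = m₃ / m₂^(3/2) = -787.50000 / 551.49100 ≈ -1.4279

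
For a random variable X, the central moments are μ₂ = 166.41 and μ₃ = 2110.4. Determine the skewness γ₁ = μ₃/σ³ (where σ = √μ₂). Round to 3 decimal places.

σ = √μ₂ = √166.41 = 12.90000
σ³ = μ₂^(3/2) = 2146.68900
γ₁ = μ₃/σ³ = 2110.4 / 2146.68900 ≈ 0.983

0.983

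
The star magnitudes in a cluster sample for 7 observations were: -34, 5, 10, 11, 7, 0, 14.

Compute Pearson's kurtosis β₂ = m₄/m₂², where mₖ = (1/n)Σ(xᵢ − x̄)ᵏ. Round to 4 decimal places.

4.4840

x̄ = 1.8571
Σ(xᵢ − x̄)² = 1622.8571 ⇒ m₂ = 231.83673
Σ(xᵢ − x̄)⁴ = 1687048.0117 ⇒ m₄ = 241006.85881
m₂² = 53748.27155
β₂ = m₄/m₂² = 241006.85881 / 53748.27155 ≈ 4.4840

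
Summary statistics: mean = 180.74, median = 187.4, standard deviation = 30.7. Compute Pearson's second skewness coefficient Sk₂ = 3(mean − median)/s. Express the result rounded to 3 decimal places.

-0.651

Sk₂ = 3(180.74 − 187.4) / 30.7 = 3 × -6.6600 / 30.7
    = -19.9800 / 30.7 ≈ -0.651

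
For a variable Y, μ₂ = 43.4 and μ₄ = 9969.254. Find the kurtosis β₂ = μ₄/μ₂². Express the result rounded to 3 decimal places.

μ₂² = 43.4² = 1883.56000
μ₄/μ₂² = 9969.254 / 1883.56000 = 5.29277
β₂ ≈ 5.293

5.293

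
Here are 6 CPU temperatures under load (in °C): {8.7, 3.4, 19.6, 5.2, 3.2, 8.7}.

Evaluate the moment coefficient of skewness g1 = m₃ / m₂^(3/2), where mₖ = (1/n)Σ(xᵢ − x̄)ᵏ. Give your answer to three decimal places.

x̄ = (8.7 + 3.4 + 19.6 + 5.2 + 3.2 + 8.7) / 6 = 8.1333
deviations (xᵢ − x̄): 0.5667, -4.7333, 11.4667, -2.9333, -4.9333, 0.5667
Σ(xᵢ − x̄)² = 187.4733 ⇒ m₂ = 187.4733/6 = 31.24556
Σ(xᵢ − x̄)³ = 1256.6984 ⇒ m₃ = 1256.6984/6 = 209.44974
m₂^(3/2) = 31.24556^(1.5) = 174.65554
g1 = m₃ / m₂^(3/2) = 209.44974 / 174.65554 ≈ 1.199

1.199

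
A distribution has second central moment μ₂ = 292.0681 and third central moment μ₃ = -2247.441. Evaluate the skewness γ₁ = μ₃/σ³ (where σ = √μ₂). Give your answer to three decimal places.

-0.450

σ = √μ₂ = √292.0681 = 17.09000
σ³ = μ₂^(3/2) = 4991.44383
γ₁ = μ₃/σ³ = -2247.441 / 4991.44383 ≈ -0.450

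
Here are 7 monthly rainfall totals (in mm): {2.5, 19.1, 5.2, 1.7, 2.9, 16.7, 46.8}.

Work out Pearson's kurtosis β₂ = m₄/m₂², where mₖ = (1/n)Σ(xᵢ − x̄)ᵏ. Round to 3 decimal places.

x̄ = 13.5571
Σ(xᵢ − x̄)² = 1591.9571 ⇒ m₂ = 227.42245
Σ(xᵢ − x̄)⁴ = 1274750.7457 ⇒ m₄ = 182107.24938
m₂² = 51720.97030
β₂ = m₄/m₂² = 182107.24938 / 51720.97030 ≈ 3.521

3.521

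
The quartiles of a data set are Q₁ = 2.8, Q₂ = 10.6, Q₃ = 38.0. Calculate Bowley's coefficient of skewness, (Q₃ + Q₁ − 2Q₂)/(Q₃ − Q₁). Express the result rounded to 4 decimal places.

numerator: Q₃ + Q₁ − 2Q₂ = 38.0 + 2.8 − 2×10.6 = 19.6000
denominator: Q₃ − Q₁ = 38.0 − 2.8 = 35.2000
Bowley skewness = 19.6000 / 35.2000 ≈ 0.5568

0.5568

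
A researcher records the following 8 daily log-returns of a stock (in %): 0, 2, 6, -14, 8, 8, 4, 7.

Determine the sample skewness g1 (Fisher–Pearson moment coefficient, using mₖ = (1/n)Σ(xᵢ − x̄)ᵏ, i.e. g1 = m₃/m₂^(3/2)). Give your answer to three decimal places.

-1.635

x̄ = (0 + 2 + 6 - 14 + 8 + 8 + 4 + 7) / 8 = 2.6250
deviations (xᵢ − x̄): -2.6250, -0.6250, 3.3750, -16.6250, 5.3750, 5.3750, 1.3750, 4.3750
Σ(xᵢ − x̄)² = 373.8750 ⇒ m₂ = 373.8750/8 = 46.73438
Σ(xᵢ − x̄)³ = -4177.9688 ⇒ m₃ = -4177.9688/8 = -522.24609
m₂^(3/2) = 46.73438^(1.5) = 319.48808
g1 = m₃ / m₂^(3/2) = -522.24609 / 319.48808 ≈ -1.635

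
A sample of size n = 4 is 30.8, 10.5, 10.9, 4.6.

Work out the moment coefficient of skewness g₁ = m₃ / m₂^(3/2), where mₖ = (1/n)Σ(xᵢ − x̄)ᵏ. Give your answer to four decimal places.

x̄ = (30.8 + 10.5 + 10.9 + 4.6) / 4 = 14.2000
deviations (xᵢ − x̄): 16.6000, -3.7000, -3.3000, -9.6000
Σ(xᵢ − x̄)² = 392.3000 ⇒ m₂ = 392.3000/4 = 98.07500
Σ(xᵢ − x̄)³ = 3602.9700 ⇒ m₃ = 3602.9700/4 = 900.74250
m₂^(3/2) = 98.07500^(1.5) = 971.26441
g₁ = m₃ / m₂^(3/2) = 900.74250 / 971.26441 ≈ 0.9274

0.9274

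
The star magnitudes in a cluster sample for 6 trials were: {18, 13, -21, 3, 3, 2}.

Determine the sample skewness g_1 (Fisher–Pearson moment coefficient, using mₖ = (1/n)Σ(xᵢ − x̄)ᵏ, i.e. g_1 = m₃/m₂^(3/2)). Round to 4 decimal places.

-0.8545

x̄ = (18 + 13 - 21 + 3 + 3 + 2) / 6 = 3.0000
deviations (xᵢ − x̄): 15.0000, 10.0000, -24.0000, 0.0000, 0.0000, -1.0000
Σ(xᵢ − x̄)² = 902.0000 ⇒ m₂ = 902.0000/6 = 150.33333
Σ(xᵢ − x̄)³ = -9450.0000 ⇒ m₃ = -9450.0000/6 = -1575.00000
m₂^(3/2) = 150.33333^(1.5) = 1843.24443
g_1 = m₃ / m₂^(3/2) = -1575.00000 / 1843.24443 ≈ -0.8545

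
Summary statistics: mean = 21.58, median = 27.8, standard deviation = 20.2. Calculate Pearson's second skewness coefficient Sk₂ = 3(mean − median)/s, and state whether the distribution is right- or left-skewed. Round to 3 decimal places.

Sk₂ = 3(21.58 − 27.8) / 20.2 = 3 × -6.2200 / 20.2
    = -18.6600 / 20.2 ≈ -0.924
Sk₂ < 0 ⇒ mean < median ⇒ left-skewed (negative skew).

-0.924, left-skewed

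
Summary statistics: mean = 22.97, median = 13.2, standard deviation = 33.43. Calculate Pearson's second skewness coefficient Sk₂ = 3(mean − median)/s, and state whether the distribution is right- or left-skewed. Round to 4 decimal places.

Sk₂ = 3(22.97 − 13.2) / 33.43 = 3 × 9.7700 / 33.43
    = 29.3100 / 33.43 ≈ 0.8768
Sk₂ > 0 ⇒ mean > median ⇒ right-skewed (positive skew).

0.8768, right-skewed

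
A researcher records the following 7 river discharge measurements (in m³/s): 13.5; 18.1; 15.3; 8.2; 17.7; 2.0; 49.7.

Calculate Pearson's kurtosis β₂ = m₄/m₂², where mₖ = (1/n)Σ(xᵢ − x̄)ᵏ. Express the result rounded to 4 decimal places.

x̄ = 17.7857
Σ(xᵢ − x̄)² = 1384.2486 ⇒ m₂ = 197.74980
Σ(xᵢ − x̄)⁴ = 1108299.9305 ⇒ m₄ = 158328.56150
m₂² = 39104.98179
β₂ = m₄/m₂² = 158328.56150 / 39104.98179 ≈ 4.0488

4.0488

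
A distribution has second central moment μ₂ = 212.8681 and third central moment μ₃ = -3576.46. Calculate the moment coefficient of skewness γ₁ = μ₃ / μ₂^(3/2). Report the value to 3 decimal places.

σ = √μ₂ = √212.8681 = 14.59000
σ³ = μ₂^(3/2) = 3105.74558
γ₁ = μ₃/σ³ = -3576.46 / 3105.74558 ≈ -1.152

-1.152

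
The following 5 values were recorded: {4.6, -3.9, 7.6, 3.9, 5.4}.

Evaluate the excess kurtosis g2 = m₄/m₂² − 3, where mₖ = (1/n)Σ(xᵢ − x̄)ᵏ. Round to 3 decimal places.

x̄ = 3.5200
Σ(xᵢ − x̄)² = 76.5480 ⇒ m₂ = 15.30960
Σ(xᵢ − x̄)⁴ = 3322.1831 ⇒ m₄ = 664.43663
m₂² = 234.38385
g2 = m₄/m₂² − 3 = 2.83482 − 3 ≈ -0.165

-0.165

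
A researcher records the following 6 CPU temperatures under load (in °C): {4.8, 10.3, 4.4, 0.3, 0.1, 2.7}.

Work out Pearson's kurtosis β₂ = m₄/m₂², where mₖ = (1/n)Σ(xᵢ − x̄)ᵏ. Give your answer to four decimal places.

x̄ = 3.7667
Σ(xᵢ − x̄)² = 70.7533 ⇒ m₂ = 11.79222
Σ(xᵢ − x̄)⁴ = 2149.7374 ⇒ m₄ = 358.28957
m₂² = 139.05650
β₂ = m₄/m₂² = 358.28957 / 139.05650 ≈ 2.5766

2.5766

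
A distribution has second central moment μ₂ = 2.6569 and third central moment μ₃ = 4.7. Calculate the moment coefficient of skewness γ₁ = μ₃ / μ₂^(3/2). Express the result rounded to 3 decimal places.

1.085

σ = √μ₂ = √2.6569 = 1.63000
σ³ = μ₂^(3/2) = 4.33075
γ₁ = μ₃/σ³ = 4.7 / 4.33075 ≈ 1.085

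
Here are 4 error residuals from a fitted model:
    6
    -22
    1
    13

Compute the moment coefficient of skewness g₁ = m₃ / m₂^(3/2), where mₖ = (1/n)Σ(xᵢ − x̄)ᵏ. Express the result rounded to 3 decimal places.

x̄ = (6 - 22 + 1 + 13) / 4 = -0.5000
deviations (xᵢ − x̄): 6.5000, -21.5000, 1.5000, 13.5000
Σ(xᵢ − x̄)² = 689.0000 ⇒ m₂ = 689.0000/4 = 172.25000
Σ(xᵢ − x̄)³ = -7200.0000 ⇒ m₃ = -7200.0000/4 = -1800.00000
m₂^(3/2) = 172.25000^(1.5) = 2260.67872
g₁ = m₃ / m₂^(3/2) = -1800.00000 / 2260.67872 ≈ -0.796

-0.796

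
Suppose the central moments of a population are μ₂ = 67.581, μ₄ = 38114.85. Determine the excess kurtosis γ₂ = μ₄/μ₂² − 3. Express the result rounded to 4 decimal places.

5.3454

μ₂² = 67.581² = 4567.19156
μ₄/μ₂² = 38114.85 / 4567.19156 = 8.34536
γ₂ = 8.34536 − 3 ≈ 5.3454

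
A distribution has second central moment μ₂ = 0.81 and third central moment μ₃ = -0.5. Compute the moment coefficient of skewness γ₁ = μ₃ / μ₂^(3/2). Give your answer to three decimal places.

σ = √μ₂ = √0.81 = 0.90000
σ³ = μ₂^(3/2) = 0.72900
γ₁ = μ₃/σ³ = -0.5 / 0.72900 ≈ -0.686

-0.686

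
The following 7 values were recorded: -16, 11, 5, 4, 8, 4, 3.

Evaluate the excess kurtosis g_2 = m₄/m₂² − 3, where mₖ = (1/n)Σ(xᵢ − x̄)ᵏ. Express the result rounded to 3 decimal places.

1.326

x̄ = 2.7143
Σ(xᵢ − x̄)² = 455.4286 ⇒ m₂ = 65.06122
Σ(xᵢ − x̄)⁴ = 128183.7784 ⇒ m₄ = 18311.96835
m₂² = 4232.96293
g_2 = m₄/m₂² − 3 = 4.32604 − 3 ≈ 1.326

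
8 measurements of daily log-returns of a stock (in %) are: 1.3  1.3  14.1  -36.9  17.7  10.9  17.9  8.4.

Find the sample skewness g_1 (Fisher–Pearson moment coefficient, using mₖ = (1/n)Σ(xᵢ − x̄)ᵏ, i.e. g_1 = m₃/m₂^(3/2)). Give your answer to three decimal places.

-1.712

x̄ = (1.3 + 1.3 + 14.1 - 36.9 + 17.7 + 10.9 + 17.9 + 8.4) / 8 = 4.3375
deviations (xᵢ − x̄): -3.0375, -3.0375, 9.7625, -41.2375, 13.3625, 6.5625, 13.5625, 4.0625
Σ(xᵢ − x̄)² = 2236.3587 ⇒ m₂ = 2236.3587/8 = 279.54484
Σ(xᵢ − x̄)³ = -64020.9498 ⇒ m₃ = -64020.9498/8 = -8002.61872
m₂^(3/2) = 279.54484^(1.5) = 4673.87646
g_1 = m₃ / m₂^(3/2) = -8002.61872 / 4673.87646 ≈ -1.712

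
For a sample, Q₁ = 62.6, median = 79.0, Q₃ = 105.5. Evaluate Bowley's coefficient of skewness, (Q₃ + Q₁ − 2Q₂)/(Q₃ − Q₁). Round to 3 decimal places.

0.235

numerator: Q₃ + Q₁ − 2Q₂ = 105.5 + 62.6 − 2×79.0 = 10.1000
denominator: Q₃ − Q₁ = 105.5 − 62.6 = 42.9000
Bowley skewness = 10.1000 / 42.9000 ≈ 0.235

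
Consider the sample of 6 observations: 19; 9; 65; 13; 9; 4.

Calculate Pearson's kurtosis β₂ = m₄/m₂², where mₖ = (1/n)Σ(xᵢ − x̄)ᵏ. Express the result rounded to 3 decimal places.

3.856

x̄ = 19.8333
Σ(xᵢ − x̄)² = 2572.8333 ⇒ m₂ = 428.80556
Σ(xᵢ − x̄)⁴ = 4254289.1528 ⇒ m₄ = 709048.19213
m₂² = 183874.20448
β₂ = m₄/m₂² = 709048.19213 / 183874.20448 ≈ 3.856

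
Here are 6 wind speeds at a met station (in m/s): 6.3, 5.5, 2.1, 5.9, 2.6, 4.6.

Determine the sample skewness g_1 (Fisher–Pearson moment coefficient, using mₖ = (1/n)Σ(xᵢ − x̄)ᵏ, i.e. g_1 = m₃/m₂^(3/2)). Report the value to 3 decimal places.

x̄ = (6.3 + 5.5 + 2.1 + 5.9 + 2.6 + 4.6) / 6 = 4.5000
deviations (xᵢ − x̄): 1.8000, 1.0000, -2.4000, 1.4000, -1.9000, 0.1000
Σ(xᵢ − x̄)² = 15.5800 ⇒ m₂ = 15.5800/6 = 2.59667
Σ(xᵢ − x̄)³ = -11.1060 ⇒ m₃ = -11.1060/6 = -1.85100
m₂^(3/2) = 2.59667^(1.5) = 4.18431
g_1 = m₃ / m₂^(3/2) = -1.85100 / 4.18431 ≈ -0.442

-0.442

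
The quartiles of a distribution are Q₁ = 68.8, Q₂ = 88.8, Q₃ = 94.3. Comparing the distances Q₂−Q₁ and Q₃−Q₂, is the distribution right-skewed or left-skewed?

Q₂ − Q₁ = 20.0;  Q₃ − Q₂ = 5.5
Q₂ − Q₁ > Q₃ − Q₂ ⇒ the lower half is more spread out ⇒ left-skewed.

left-skewed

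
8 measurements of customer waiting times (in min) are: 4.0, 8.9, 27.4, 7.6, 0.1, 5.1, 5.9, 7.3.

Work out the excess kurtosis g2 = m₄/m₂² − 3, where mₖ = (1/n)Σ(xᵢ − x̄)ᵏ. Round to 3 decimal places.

x̄ = 8.2875
Σ(xᵢ − x̄)² = 468.3887 ⇒ m₂ = 58.54859
Σ(xᵢ − x̄)⁴ = 138403.7417 ⇒ m₄ = 17300.46771
m₂² = 3427.93783
g2 = m₄/m₂² − 3 = 5.04690 − 3 ≈ 2.047

2.047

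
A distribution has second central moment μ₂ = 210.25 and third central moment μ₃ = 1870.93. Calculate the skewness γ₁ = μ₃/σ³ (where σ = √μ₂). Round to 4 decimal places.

0.6137

σ = √μ₂ = √210.25 = 14.50000
σ³ = μ₂^(3/2) = 3048.62500
γ₁ = μ₃/σ³ = 1870.93 / 3048.62500 ≈ 0.6137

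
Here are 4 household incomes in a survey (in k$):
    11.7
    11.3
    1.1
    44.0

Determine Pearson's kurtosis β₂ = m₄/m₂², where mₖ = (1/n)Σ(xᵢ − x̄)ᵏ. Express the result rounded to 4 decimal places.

x̄ = 17.0250
Σ(xᵢ − x̄)² = 1042.3875 ⇒ m₂ = 260.59688
Σ(xᵢ − x̄)⁴ = 595669.5282 ⇒ m₄ = 148917.38204
m₂² = 67910.73126
β₂ = m₄/m₂² = 148917.38204 / 67910.73126 ≈ 2.1928

2.1928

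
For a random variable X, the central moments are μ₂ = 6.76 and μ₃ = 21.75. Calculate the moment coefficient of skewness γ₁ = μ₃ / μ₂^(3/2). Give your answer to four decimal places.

1.2375

σ = √μ₂ = √6.76 = 2.60000
σ³ = μ₂^(3/2) = 17.57600
γ₁ = μ₃/σ³ = 21.75 / 17.57600 ≈ 1.2375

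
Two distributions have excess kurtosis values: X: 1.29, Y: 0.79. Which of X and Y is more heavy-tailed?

X

Higher excess kurtosis ⇒ heavier tails relative to the normal distribution.
1.29 vs 0.79: the larger is 1.29, so X has heavier tails.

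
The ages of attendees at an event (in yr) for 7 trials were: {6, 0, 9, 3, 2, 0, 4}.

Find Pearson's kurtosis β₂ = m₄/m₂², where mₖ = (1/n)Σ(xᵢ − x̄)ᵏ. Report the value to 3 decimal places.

2.221

x̄ = 3.4286
Σ(xᵢ − x̄)² = 63.7143 ⇒ m₂ = 9.10204
Σ(xᵢ − x̄)⁴ = 1287.9242 ⇒ m₄ = 183.98917
m₂² = 82.84715
β₂ = m₄/m₂² = 183.98917 / 82.84715 ≈ 2.221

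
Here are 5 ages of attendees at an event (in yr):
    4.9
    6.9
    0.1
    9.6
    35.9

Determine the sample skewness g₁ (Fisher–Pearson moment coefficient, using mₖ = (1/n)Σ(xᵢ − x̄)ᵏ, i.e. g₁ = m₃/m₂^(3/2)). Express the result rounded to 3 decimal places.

x̄ = (4.9 + 6.9 + 0.1 + 9.6 + 35.9) / 5 = 11.4800
deviations (xᵢ − x̄): -6.5800, -4.5800, -11.3800, -1.8800, 24.4200
Σ(xᵢ − x̄)² = 793.6480 ⇒ m₂ = 793.6480/5 = 158.72960
Σ(xᵢ − x̄)³ = 12701.1679 ⇒ m₃ = 12701.1679/5 = 2540.23358
m₂^(3/2) = 158.72960^(1.5) = 1999.80147
g₁ = m₃ / m₂^(3/2) = 2540.23358 / 1999.80147 ≈ 1.270

1.270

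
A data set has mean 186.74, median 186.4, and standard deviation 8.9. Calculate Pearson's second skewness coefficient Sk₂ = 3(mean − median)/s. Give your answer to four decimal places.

Sk₂ = 3(186.74 − 186.4) / 8.9 = 3 × 0.3400 / 8.9
    = 1.0200 / 8.9 ≈ 0.1146

0.1146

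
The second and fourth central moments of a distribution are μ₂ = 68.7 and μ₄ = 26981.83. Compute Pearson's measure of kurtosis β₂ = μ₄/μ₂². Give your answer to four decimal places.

μ₂² = 68.7² = 4719.69000
μ₄/μ₂² = 26981.83 / 4719.69000 = 5.71686
β₂ ≈ 5.7169

5.7169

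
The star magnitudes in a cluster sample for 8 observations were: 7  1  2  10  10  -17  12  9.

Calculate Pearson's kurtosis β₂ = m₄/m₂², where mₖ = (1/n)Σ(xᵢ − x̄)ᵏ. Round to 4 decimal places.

4.3299

x̄ = 4.2500
Σ(xᵢ − x̄)² = 623.5000 ⇒ m₂ = 77.93750
Σ(xᵢ − x̄)⁴ = 210405.9063 ⇒ m₄ = 26300.73828
m₂² = 6074.25391
β₂ = m₄/m₂² = 26300.73828 / 6074.25391 ≈ 4.3299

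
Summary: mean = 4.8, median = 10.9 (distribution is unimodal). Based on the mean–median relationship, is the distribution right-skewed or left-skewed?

mean − median = 4.8 − 10.9 = -6.1
mean < median ⇒ the longer tail is on the left ⇒ left-skewed (negatively skewed).

left-skewed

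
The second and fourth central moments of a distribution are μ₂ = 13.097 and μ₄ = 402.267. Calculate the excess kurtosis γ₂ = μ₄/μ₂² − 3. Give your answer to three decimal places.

-0.655

μ₂² = 13.097² = 171.53141
μ₄/μ₂² = 402.267 / 171.53141 = 2.34515
γ₂ = 2.34515 − 3 ≈ -0.655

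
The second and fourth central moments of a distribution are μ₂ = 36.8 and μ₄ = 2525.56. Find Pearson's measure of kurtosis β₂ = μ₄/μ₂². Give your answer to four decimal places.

1.8649

μ₂² = 36.8² = 1354.24000
μ₄/μ₂² = 2525.56 / 1354.24000 = 1.86493
β₂ ≈ 1.8649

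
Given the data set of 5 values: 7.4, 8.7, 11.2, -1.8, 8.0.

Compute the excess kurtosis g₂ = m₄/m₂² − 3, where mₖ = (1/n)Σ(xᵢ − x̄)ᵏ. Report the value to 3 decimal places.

x̄ = 6.7000
Σ(xᵢ − x̄)² = 98.6800 ⇒ m₂ = 19.73600
Σ(xᵢ − x̄)⁴ = 5649.2212 ⇒ m₄ = 1129.84424
m₂² = 389.50970
g₂ = m₄/m₂² − 3 = 2.90068 − 3 ≈ -0.099

-0.099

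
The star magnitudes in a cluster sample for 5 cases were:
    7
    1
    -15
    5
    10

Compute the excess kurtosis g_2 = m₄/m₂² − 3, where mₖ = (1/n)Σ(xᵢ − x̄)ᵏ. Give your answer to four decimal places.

x̄ = 1.6000
Σ(xᵢ − x̄)² = 387.2000 ⇒ m₂ = 77.44000
Σ(xᵢ − x̄)⁴ = 81896.0960 ⇒ m₄ = 16379.21920
m₂² = 5996.95360
g_2 = m₄/m₂² − 3 = 2.73126 − 3 ≈ -0.2687

-0.2687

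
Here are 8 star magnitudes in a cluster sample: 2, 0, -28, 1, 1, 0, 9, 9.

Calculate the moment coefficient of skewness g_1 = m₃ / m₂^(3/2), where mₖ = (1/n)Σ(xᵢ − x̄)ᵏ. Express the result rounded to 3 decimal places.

x̄ = (2 + 0 - 28 + 1 + 1 + 0 + 9 + 9) / 8 = -0.7500
deviations (xᵢ − x̄): 2.7500, 0.7500, -27.2500, 1.7500, 1.7500, 0.7500, 9.7500, 9.7500
Σ(xᵢ − x̄)² = 947.5000 ⇒ m₂ = 947.5000/8 = 118.43750
Σ(xᵢ − x̄)³ = -18348.7500 ⇒ m₃ = -18348.7500/8 = -2293.59375
m₂^(3/2) = 118.43750^(1.5) = 1288.94340
g_1 = m₃ / m₂^(3/2) = -2293.59375 / 1288.94340 ≈ -1.779

-1.779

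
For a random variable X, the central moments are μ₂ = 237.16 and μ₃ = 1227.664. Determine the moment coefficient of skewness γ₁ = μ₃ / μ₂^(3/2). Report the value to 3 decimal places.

σ = √μ₂ = √237.16 = 15.40000
σ³ = μ₂^(3/2) = 3652.26400
γ₁ = μ₃/σ³ = 1227.664 / 3652.26400 ≈ 0.336

0.336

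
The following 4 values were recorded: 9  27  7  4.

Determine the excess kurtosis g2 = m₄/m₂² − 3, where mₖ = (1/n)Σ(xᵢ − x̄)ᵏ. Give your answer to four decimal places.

x̄ = 11.7500
Σ(xᵢ − x̄)² = 322.7500 ⇒ m₂ = 80.68750
Σ(xᵢ − x̄)⁴ = 58259.0781 ⇒ m₄ = 14564.76953
m₂² = 6510.47266
g2 = m₄/m₂² − 3 = 2.23713 − 3 ≈ -0.7629

-0.7629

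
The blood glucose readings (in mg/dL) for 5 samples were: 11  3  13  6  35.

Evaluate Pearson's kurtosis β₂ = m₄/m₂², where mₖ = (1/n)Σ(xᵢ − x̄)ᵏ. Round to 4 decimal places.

x̄ = 13.6000
Σ(xᵢ − x̄)² = 635.2000 ⇒ m₂ = 127.04000
Σ(xᵢ − x̄)⁴ = 225734.1760 ⇒ m₄ = 45146.83520
m₂² = 16139.16160
β₂ = m₄/m₂² = 45146.83520 / 16139.16160 ≈ 2.7973

2.7973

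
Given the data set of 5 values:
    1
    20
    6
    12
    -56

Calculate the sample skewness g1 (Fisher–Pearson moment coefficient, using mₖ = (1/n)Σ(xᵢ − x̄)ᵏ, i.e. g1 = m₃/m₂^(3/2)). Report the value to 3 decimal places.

x̄ = (1 + 20 + 6 + 12 - 56) / 5 = -3.4000
deviations (xᵢ − x̄): 4.4000, 23.4000, 9.4000, 15.4000, -52.6000
Σ(xᵢ − x̄)² = 3659.2000 ⇒ m₂ = 3659.2000/5 = 731.84000
Σ(xᵢ − x̄)³ = -128150.6400 ⇒ m₃ = -128150.6400/5 = -25630.12800
m₂^(3/2) = 731.84000^(1.5) = 19798.13195
g1 = m₃ / m₂^(3/2) = -25630.12800 / 19798.13195 ≈ -1.295

-1.295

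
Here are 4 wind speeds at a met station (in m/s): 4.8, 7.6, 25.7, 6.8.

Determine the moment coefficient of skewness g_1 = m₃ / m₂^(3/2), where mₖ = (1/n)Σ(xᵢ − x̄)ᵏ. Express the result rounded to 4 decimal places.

x̄ = (4.8 + 7.6 + 25.7 + 6.8) / 4 = 11.2250
deviations (xᵢ − x̄): -6.4250, -3.6250, 14.4750, -4.4250
Σ(xᵢ − x̄)² = 283.5275 ⇒ m₂ = 283.5275/4 = 70.88187
Σ(xᵢ − x̄)³ = 2633.3764 ⇒ m₃ = 2633.3764/4 = 658.34409
m₂^(3/2) = 70.88187^(1.5) = 596.76425
g_1 = m₃ / m₂^(3/2) = 658.34409 / 596.76425 ≈ 1.1032

1.1032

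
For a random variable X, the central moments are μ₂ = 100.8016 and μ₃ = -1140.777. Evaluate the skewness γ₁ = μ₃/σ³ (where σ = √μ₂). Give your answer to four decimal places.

-1.1272

σ = √μ₂ = √100.8016 = 10.04000
σ³ = μ₂^(3/2) = 1012.04806
γ₁ = μ₃/σ³ = -1140.777 / 1012.04806 ≈ -1.1272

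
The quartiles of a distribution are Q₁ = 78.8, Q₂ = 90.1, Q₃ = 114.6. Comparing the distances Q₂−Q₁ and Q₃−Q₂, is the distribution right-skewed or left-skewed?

Q₂ − Q₁ = 11.3;  Q₃ − Q₂ = 24.5
Q₃ − Q₂ > Q₂ − Q₁ ⇒ the upper half is more spread out ⇒ right-skewed.

right-skewed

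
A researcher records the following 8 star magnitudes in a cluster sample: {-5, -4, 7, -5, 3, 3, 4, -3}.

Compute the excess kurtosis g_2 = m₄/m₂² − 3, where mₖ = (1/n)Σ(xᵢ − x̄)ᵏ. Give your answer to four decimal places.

x̄ = 0.0000
Σ(xᵢ − x̄)² = 158.0000 ⇒ m₂ = 19.75000
Σ(xᵢ − x̄)⁴ = 4406.0000 ⇒ m₄ = 550.75000
m₂² = 390.06250
g_2 = m₄/m₂² − 3 = 1.41195 − 3 ≈ -1.5880

-1.5880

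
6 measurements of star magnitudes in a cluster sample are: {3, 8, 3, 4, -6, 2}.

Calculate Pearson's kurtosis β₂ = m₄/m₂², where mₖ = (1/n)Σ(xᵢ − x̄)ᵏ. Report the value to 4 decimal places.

3.1699

x̄ = 2.3333
Σ(xᵢ − x̄)² = 105.3333 ⇒ m₂ = 17.55556
Σ(xᵢ − x̄)⁴ = 5861.7778 ⇒ m₄ = 976.96296
m₂² = 308.19753
β₂ = m₄/m₂² = 976.96296 / 308.19753 ≈ 3.1699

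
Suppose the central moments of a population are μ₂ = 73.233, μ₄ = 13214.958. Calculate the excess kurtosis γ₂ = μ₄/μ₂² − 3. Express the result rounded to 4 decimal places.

-0.5359

μ₂² = 73.233² = 5363.07229
μ₄/μ₂² = 13214.958 / 5363.07229 = 2.46406
γ₂ = 2.46406 − 3 ≈ -0.5359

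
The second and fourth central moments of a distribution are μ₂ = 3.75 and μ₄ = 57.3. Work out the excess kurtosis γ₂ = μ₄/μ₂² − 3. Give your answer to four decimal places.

1.0747

μ₂² = 3.75² = 14.06250
μ₄/μ₂² = 57.3 / 14.06250 = 4.07467
γ₂ = 4.07467 − 3 ≈ 1.0747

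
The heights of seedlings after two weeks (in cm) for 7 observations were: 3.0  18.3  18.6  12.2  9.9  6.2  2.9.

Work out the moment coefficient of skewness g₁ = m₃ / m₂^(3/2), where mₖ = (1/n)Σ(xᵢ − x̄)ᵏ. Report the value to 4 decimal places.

x̄ = (3.0 + 18.3 + 18.6 + 12.2 + 9.9 + 6.2 + 2.9) / 7 = 10.1571
deviations (xᵢ − x̄): -7.1571, 8.1429, 8.4429, 2.0429, -0.2571, -3.9571, -7.2571
Σ(xᵢ − x̄)² = 261.3771 ⇒ m₂ = 261.3771/7 = 37.33959
Σ(xᵢ − x̄)³ = 339.4592 ⇒ m₃ = 339.4592/7 = 48.49417
m₂^(3/2) = 37.33959^(1.5) = 228.16780
g₁ = m₃ / m₂^(3/2) = 48.49417 / 228.16780 ≈ 0.2125

0.2125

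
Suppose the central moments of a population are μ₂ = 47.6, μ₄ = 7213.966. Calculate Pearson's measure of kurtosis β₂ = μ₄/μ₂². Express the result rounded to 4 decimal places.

3.1839

μ₂² = 47.6² = 2265.76000
μ₄/μ₂² = 7213.966 / 2265.76000 = 3.18391
β₂ ≈ 3.1839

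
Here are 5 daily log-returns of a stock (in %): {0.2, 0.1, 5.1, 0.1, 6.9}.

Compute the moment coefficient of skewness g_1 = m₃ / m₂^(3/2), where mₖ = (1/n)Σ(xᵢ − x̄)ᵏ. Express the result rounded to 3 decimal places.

x̄ = (0.2 + 0.1 + 5.1 + 0.1 + 6.9) / 5 = 2.4800
deviations (xᵢ − x̄): -2.2800, -2.3800, 2.6200, -2.3800, 4.4200
Σ(xᵢ − x̄)² = 42.9280 ⇒ m₂ = 42.9280/5 = 8.58560
Σ(xᵢ − x̄)³ = 65.5207 ⇒ m₃ = 65.5207/5 = 13.10414
m₂^(3/2) = 8.58560^(1.5) = 25.15683
g_1 = m₃ / m₂^(3/2) = 13.10414 / 25.15683 ≈ 0.521

0.521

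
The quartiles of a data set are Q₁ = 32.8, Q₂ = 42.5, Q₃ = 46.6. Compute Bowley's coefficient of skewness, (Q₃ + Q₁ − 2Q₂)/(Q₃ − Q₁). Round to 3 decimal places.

numerator: Q₃ + Q₁ − 2Q₂ = 46.6 + 32.8 − 2×42.5 = -5.6000
denominator: Q₃ − Q₁ = 46.6 − 32.8 = 13.8000
Bowley skewness = -5.6000 / 13.8000 ≈ -0.406

-0.406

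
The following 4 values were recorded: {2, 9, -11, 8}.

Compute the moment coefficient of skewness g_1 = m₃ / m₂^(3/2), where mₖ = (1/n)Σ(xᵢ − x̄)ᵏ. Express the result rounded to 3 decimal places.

x̄ = (2 + 9 - 11 + 8) / 4 = 2.0000
deviations (xᵢ − x̄): 0.0000, 7.0000, -13.0000, 6.0000
Σ(xᵢ − x̄)² = 254.0000 ⇒ m₂ = 254.0000/4 = 63.50000
Σ(xᵢ − x̄)³ = -1638.0000 ⇒ m₃ = -1638.0000/4 = -409.50000
m₂^(3/2) = 63.50000^(1.5) = 506.01173
g_1 = m₃ / m₂^(3/2) = -409.50000 / 506.01173 ≈ -0.809

-0.809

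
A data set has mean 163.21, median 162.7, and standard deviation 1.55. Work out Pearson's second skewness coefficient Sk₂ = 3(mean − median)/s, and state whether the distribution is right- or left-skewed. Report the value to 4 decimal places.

0.9871, right-skewed

Sk₂ = 3(163.21 − 162.7) / 1.55 = 3 × 0.5100 / 1.55
    = 1.5300 / 1.55 ≈ 0.9871
Sk₂ > 0 ⇒ mean > median ⇒ right-skewed (positive skew).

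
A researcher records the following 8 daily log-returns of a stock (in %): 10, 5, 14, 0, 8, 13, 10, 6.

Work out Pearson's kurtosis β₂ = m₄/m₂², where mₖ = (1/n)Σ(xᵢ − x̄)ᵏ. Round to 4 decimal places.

2.4150

x̄ = 8.2500
Σ(xᵢ − x̄)² = 145.5000 ⇒ m₂ = 18.18750
Σ(xᵢ − x̄)⁴ = 6390.6563 ⇒ m₄ = 798.83203
m₂² = 330.78516
β₂ = m₄/m₂² = 798.83203 / 330.78516 ≈ 2.4150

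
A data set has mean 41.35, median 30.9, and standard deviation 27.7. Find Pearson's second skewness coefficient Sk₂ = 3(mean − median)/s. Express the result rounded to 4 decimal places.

1.1318

Sk₂ = 3(41.35 − 30.9) / 27.7 = 3 × 10.4500 / 27.7
    = 31.3500 / 27.7 ≈ 1.1318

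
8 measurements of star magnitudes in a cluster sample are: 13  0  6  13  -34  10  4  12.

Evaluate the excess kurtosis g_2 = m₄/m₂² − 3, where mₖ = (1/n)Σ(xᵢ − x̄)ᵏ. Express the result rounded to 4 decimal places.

2.1588

x̄ = 3.0000
Σ(xᵢ − x̄)² = 1718.0000 ⇒ m₂ = 214.75000
Σ(xᵢ − x̄)⁴ = 1903286.0000 ⇒ m₄ = 237910.75000
m₂² = 46117.56250
g_2 = m₄/m₂² − 3 = 5.15879 − 3 ≈ 2.1588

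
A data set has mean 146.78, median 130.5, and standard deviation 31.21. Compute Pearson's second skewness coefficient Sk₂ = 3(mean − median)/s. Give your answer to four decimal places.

1.5649

Sk₂ = 3(146.78 − 130.5) / 31.21 = 3 × 16.2800 / 31.21
    = 48.8400 / 31.21 ≈ 1.5649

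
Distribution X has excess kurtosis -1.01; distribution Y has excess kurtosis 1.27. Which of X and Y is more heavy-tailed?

Higher excess kurtosis ⇒ heavier tails relative to the normal distribution.
-1.01 vs 1.27: the larger is 1.27, so Y has heavier tails. (Y is leptokurtic — heavier-than-normal tails; the other is platykurtic.)

Y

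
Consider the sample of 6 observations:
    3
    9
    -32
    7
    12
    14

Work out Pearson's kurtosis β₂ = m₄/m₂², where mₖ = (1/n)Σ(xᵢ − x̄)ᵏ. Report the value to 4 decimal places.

x̄ = 2.1667
Σ(xᵢ − x̄)² = 1474.8333 ⇒ m₂ = 245.80556
Σ(xᵢ − x̄)⁴ = 1394416.1528 ⇒ m₄ = 232402.69213
m₂² = 60420.37114
β₂ = m₄/m₂² = 232402.69213 / 60420.37114 ≈ 3.8464

3.8464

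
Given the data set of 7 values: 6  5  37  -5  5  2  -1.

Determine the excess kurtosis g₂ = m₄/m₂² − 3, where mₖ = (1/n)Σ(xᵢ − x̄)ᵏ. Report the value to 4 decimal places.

1.4844

x̄ = 7.0000
Σ(xᵢ − x̄)² = 1142.0000 ⇒ m₂ = 163.14286
Σ(xᵢ − x̄)⁴ = 835490.0000 ⇒ m₄ = 119355.71429
m₂² = 26615.59184
g₂ = m₄/m₂² − 3 = 4.48443 − 3 ≈ 1.4844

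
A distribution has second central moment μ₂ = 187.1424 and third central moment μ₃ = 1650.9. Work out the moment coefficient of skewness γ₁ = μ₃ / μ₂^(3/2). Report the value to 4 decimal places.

σ = √μ₂ = √187.1424 = 13.68000
σ³ = μ₂^(3/2) = 2560.10803
γ₁ = μ₃/σ³ = 1650.9 / 2560.10803 ≈ 0.6449

0.6449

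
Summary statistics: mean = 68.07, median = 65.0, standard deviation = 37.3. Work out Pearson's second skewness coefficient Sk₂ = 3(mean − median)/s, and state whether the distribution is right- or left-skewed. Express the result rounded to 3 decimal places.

0.247, right-skewed

Sk₂ = 3(68.07 − 65.0) / 37.3 = 3 × 3.0700 / 37.3
    = 9.2100 / 37.3 ≈ 0.247
Sk₂ > 0 ⇒ mean > median ⇒ right-skewed (positive skew).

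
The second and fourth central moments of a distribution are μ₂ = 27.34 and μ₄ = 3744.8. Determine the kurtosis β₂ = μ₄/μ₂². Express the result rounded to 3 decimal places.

5.010

μ₂² = 27.34² = 747.47560
μ₄/μ₂² = 3744.8 / 747.47560 = 5.00993
β₂ ≈ 5.010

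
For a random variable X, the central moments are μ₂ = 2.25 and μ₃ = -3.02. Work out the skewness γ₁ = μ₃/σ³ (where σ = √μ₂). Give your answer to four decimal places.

-0.8948

σ = √μ₂ = √2.25 = 1.50000
σ³ = μ₂^(3/2) = 3.37500
γ₁ = μ₃/σ³ = -3.02 / 3.37500 ≈ -0.8948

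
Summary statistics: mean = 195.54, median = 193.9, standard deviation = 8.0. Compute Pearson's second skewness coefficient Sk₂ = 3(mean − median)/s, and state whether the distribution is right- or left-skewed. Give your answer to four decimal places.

Sk₂ = 3(195.54 − 193.9) / 8.0 = 3 × 1.6400 / 8.0
    = 4.9200 / 8.0 ≈ 0.6150
Sk₂ > 0 ⇒ mean > median ⇒ right-skewed (positive skew).

0.6150, right-skewed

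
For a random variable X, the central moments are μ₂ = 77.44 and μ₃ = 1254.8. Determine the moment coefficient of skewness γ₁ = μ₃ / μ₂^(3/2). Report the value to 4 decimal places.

1.8413

σ = √μ₂ = √77.44 = 8.80000
σ³ = μ₂^(3/2) = 681.47200
γ₁ = μ₃/σ³ = 1254.8 / 681.47200 ≈ 1.8413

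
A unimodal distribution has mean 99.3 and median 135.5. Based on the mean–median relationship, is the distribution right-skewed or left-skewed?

mean − median = 99.3 − 135.5 = -36.2
mean < median ⇒ the longer tail is on the left ⇒ left-skewed (negatively skewed).

left-skewed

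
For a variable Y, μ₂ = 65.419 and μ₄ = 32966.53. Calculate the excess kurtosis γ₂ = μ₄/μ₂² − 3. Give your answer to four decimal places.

μ₂² = 65.419² = 4279.64556
μ₄/μ₂² = 32966.53 / 4279.64556 = 7.70310
γ₂ = 7.70310 − 3 ≈ 4.7031

4.7031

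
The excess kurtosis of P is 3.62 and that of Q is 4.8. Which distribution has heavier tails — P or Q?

Q

Higher excess kurtosis ⇒ heavier tails relative to the normal distribution.
3.62 vs 4.8: the larger is 4.8, so Q has heavier tails.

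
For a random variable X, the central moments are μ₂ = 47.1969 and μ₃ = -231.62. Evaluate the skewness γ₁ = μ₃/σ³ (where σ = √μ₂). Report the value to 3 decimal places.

-0.714

σ = √μ₂ = √47.1969 = 6.87000
σ³ = μ₂^(3/2) = 324.24270
γ₁ = μ₃/σ³ = -231.62 / 324.24270 ≈ -0.714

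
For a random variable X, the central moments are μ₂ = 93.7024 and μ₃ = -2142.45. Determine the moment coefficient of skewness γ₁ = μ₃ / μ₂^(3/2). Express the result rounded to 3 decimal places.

σ = √μ₂ = √93.7024 = 9.68000
σ³ = μ₂^(3/2) = 907.03923
γ₁ = μ₃/σ³ = -2142.45 / 907.03923 ≈ -2.362

-2.362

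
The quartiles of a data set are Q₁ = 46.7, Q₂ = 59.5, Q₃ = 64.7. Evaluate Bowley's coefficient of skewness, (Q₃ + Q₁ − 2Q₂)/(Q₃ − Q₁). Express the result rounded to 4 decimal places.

numerator: Q₃ + Q₁ − 2Q₂ = 64.7 + 46.7 − 2×59.5 = -7.6000
denominator: Q₃ − Q₁ = 64.7 − 46.7 = 18.0000
Bowley skewness = -7.6000 / 18.0000 ≈ -0.4222

-0.4222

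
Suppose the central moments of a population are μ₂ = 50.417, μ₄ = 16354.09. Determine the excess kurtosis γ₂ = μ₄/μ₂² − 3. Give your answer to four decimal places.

3.4339

μ₂² = 50.417² = 2541.87389
μ₄/μ₂² = 16354.09 / 2541.87389 = 6.43387
γ₂ = 6.43387 − 3 ≈ 3.4339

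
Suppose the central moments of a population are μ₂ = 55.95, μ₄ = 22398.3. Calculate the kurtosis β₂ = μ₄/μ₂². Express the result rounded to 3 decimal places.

7.155

μ₂² = 55.95² = 3130.40250
μ₄/μ₂² = 22398.3 / 3130.40250 = 7.15509
β₂ ≈ 7.155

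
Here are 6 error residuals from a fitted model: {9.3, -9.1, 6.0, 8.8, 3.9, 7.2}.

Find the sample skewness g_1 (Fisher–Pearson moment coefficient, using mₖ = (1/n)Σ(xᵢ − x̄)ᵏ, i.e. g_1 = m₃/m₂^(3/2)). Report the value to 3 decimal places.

-1.481

x̄ = (9.3 - 9.1 + 6.0 + 8.8 + 3.9 + 7.2) / 6 = 4.3500
deviations (xᵢ − x̄): 4.9500, -13.4500, 1.6500, 4.4500, -0.4500, 2.8500
Σ(xᵢ − x̄)² = 236.2550 ⇒ m₂ = 236.2550/6 = 39.37583
Σ(xᵢ − x̄)³ = -2196.1800 ⇒ m₃ = -2196.1800/6 = -366.03000
m₂^(3/2) = 39.37583^(1.5) = 247.08401
g_1 = m₃ / m₂^(3/2) = -366.03000 / 247.08401 ≈ -1.481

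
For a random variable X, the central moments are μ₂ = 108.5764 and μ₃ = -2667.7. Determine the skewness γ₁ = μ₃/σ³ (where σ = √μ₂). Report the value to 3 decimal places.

σ = √μ₂ = √108.5764 = 10.42000
σ³ = μ₂^(3/2) = 1131.36609
γ₁ = μ₃/σ³ = -2667.7 / 1131.36609 ≈ -2.358

-2.358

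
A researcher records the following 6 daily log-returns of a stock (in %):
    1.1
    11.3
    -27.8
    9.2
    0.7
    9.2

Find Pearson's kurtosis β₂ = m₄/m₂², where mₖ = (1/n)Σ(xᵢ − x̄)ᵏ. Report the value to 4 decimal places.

x̄ = 0.6167
Σ(xᵢ − x̄)² = 1069.2283 ⇒ m₂ = 178.20472
Σ(xᵢ − x̄)⁴ = 675949.6031 ⇒ m₄ = 112658.26718
m₂² = 31756.92302
β₂ = m₄/m₂² = 112658.26718 / 31756.92302 ≈ 3.5475

3.5475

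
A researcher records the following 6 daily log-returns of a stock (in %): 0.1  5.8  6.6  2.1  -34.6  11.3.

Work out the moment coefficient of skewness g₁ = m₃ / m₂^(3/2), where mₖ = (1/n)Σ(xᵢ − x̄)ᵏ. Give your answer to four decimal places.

x̄ = (0.1 + 5.8 + 6.6 + 2.1 - 34.6 + 11.3) / 6 = -1.4500
deviations (xᵢ − x̄): 1.5500, 7.2500, 8.0500, 3.5500, -33.1500, 12.7500
Σ(xᵢ − x̄)² = 1393.8550 ⇒ m₂ = 1393.8550/6 = 232.30917
Σ(xᵢ − x̄)³ = -33405.4080 ⇒ m₃ = -33405.4080/6 = -5567.56800
m₂^(3/2) = 232.30917^(1.5) = 3540.78470
g₁ = m₃ / m₂^(3/2) = -5567.56800 / 3540.78470 ≈ -1.5724

-1.5724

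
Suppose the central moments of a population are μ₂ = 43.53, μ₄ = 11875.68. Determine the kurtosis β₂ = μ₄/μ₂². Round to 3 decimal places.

6.267

μ₂² = 43.53² = 1894.86090
μ₄/μ₂² = 11875.68 / 1894.86090 = 6.26731
β₂ ≈ 6.267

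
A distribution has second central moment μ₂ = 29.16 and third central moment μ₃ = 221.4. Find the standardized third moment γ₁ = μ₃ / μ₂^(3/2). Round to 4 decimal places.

σ = √μ₂ = √29.16 = 5.40000
σ³ = μ₂^(3/2) = 157.46400
γ₁ = μ₃/σ³ = 221.4 / 157.46400 ≈ 1.4060

1.4060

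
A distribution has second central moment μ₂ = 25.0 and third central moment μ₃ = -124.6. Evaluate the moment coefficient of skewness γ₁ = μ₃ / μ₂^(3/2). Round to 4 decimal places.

σ = √μ₂ = √25.0 = 5.00000
σ³ = μ₂^(3/2) = 125.00000
γ₁ = μ₃/σ³ = -124.6 / 125.00000 ≈ -0.9968

-0.9968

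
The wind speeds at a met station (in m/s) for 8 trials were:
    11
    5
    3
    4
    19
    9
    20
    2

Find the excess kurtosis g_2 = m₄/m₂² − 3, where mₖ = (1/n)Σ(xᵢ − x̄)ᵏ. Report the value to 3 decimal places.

-1.150

x̄ = 9.1250
Σ(xᵢ − x̄)² = 350.8750 ⇒ m₂ = 43.85938
Σ(xᵢ − x̄)⁴ = 28472.4004 ⇒ m₄ = 3559.05005
m₂² = 1923.64478
g_2 = m₄/m₂² − 3 = 1.85016 − 3 ≈ -1.150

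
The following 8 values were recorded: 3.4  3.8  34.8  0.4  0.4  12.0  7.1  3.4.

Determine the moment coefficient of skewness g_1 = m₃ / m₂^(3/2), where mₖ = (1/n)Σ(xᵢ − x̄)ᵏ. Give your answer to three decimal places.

x̄ = (3.4 + 3.8 + 34.8 + 0.4 + 0.4 + 12.0 + 7.1 + 3.4) / 8 = 8.1625
deviations (xᵢ − x̄): -4.7625, -4.3625, 26.6375, -7.7625, -7.7625, 3.8375, -1.0625, -4.7625
Σ(xᵢ − x̄)² = 910.3187 ⇒ m₂ = 910.3187/8 = 113.78984
Σ(xᵢ − x̄)³ = 17721.5763 ⇒ m₃ = 17721.5763/8 = 2215.19704
m₂^(3/2) = 113.78984^(1.5) = 1213.82269
g_1 = m₃ / m₂^(3/2) = 2215.19704 / 1213.82269 ≈ 1.825

1.825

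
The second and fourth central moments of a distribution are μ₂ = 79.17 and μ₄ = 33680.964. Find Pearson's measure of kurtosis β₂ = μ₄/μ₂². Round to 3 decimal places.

5.374

μ₂² = 79.17² = 6267.88890
μ₄/μ₂² = 33680.964 / 6267.88890 = 5.37357
β₂ ≈ 5.374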